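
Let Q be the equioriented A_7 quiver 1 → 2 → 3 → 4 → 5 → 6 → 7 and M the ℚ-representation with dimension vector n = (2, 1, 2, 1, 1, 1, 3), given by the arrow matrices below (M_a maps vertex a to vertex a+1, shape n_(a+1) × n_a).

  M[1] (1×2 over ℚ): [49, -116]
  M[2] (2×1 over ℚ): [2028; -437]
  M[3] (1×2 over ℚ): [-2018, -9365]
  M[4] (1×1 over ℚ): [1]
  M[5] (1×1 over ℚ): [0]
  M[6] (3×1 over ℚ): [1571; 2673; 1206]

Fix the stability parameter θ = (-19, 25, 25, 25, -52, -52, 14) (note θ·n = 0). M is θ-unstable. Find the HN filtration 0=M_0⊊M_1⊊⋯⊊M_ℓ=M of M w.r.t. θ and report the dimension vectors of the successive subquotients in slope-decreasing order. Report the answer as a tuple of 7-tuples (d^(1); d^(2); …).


Interval decomposition of M: I[1,1], I[1,5], I[3,3], I[6,7], I[7,7]^2.
HN type (ℓ=5): μ^(1)=25; μ^(2)=14; μ^(3)=23/4; μ^(4)=-19; μ^(5)=-52

((0, 0, 1, 0, 0, 0, 0); (0, 0, 0, 0, 0, 0, 3); (0, 1, 1, 1, 1, 0, 0); (2, 0, 0, 0, 0, 0, 0); (0, 0, 0, 0, 0, 1, 0))


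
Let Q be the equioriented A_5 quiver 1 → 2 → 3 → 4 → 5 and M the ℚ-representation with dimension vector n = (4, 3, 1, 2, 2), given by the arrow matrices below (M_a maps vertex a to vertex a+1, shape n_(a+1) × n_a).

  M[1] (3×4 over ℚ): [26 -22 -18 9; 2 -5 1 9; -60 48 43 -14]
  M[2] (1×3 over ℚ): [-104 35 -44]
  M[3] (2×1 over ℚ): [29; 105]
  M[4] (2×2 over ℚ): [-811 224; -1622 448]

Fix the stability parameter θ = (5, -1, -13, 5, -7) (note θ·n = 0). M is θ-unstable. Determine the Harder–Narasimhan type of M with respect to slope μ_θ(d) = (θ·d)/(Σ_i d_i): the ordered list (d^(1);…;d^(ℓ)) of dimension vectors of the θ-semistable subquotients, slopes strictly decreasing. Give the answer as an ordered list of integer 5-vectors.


Interval decomposition of M: I[1,1], I[1,2]^2, I[1,5], I[4,4], I[5,5].
HN type (ℓ=5): μ^(1)=5; μ^(2)=2; μ^(3)=-1; μ^(4)=-3; μ^(5)=-7

((1, 0, 0, 1, 0); (2, 2, 0, 0, 0); (0, 0, 0, 1, 1); (1, 1, 1, 0, 0); (0, 0, 0, 0, 1))


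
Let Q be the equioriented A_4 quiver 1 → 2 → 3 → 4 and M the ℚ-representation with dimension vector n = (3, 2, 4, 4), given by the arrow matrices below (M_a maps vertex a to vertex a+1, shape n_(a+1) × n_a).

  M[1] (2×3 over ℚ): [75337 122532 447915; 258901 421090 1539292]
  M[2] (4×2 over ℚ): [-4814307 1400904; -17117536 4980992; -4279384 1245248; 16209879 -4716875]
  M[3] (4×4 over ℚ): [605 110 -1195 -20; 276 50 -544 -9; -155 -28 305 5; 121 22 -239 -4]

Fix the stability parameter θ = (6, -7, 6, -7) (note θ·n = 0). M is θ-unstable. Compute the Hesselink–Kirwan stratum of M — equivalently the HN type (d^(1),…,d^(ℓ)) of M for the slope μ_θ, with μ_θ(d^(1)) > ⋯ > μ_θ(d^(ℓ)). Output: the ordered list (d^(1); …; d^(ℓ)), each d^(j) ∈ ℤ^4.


Via rank(M_{q-1}∘⋯∘M_p): M ≅ I[1,1], I[1,4]^2, I[3,3]^2, I[4,4]^2.
μ_θ-semistable layers: μ^(1)=6; μ^(2)=-1/2; μ^(3)=-7

((1, 0, 2, 0); (2, 2, 2, 2); (0, 0, 0, 2))


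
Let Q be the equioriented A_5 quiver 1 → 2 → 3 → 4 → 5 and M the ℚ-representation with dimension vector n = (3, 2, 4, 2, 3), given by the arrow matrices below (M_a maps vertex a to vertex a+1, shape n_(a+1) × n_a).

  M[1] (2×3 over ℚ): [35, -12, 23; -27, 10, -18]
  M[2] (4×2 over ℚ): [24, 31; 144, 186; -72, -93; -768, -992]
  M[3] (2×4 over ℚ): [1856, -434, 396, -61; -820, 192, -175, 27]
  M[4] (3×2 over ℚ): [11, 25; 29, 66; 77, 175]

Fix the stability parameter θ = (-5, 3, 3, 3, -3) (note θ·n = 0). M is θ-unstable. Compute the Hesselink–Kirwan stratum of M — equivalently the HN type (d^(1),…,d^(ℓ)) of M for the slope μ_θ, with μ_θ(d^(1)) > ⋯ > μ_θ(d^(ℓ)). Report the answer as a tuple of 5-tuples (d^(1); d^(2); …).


Barcode: M ≅ I[1,1], I[1,2], I[1,5], I[3,3]^2, I[3,5], I[5,5]. HN layers by μ_θ (5 steps, strictly decreasing):
  μ^(1)=3; μ^(2)=3/2; μ^(3)=1; μ^(4)=-3; μ^(5)=-5

((0, 1, 2, 0, 0); (0, 1, 1, 1, 1); (0, 0, 1, 1, 1); (0, 0, 0, 0, 1); (3, 0, 0, 0, 0))


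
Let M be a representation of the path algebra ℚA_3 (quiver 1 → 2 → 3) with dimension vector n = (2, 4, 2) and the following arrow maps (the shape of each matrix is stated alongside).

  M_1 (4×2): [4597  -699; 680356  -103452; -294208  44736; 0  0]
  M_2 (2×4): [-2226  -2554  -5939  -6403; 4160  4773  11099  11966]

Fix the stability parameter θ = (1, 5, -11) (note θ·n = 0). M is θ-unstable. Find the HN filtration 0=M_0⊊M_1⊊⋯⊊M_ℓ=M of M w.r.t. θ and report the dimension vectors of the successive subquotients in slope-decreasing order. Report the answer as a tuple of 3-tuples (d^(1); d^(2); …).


Via rank(M_{q-1}∘⋯∘M_p): M ≅ I[1,1], I[1,3], I[2,2]^2, I[2,3].
μ_θ-semistable layers: μ^(1)=5; μ^(2)=1; μ^(3)=-5/3; μ^(4)=-3

((0, 2, 0); (1, 0, 0); (1, 1, 1); (0, 1, 1))


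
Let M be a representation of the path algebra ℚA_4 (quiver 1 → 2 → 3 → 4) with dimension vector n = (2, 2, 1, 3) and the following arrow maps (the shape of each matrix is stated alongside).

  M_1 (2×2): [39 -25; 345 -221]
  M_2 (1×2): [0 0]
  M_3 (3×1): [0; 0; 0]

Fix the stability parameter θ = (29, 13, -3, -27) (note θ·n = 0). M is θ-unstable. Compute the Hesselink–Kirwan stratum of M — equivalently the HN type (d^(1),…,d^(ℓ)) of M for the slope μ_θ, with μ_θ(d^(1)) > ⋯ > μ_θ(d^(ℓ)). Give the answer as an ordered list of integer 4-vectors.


Via rank(M_{q-1}∘⋯∘M_p): M ≅ I[1,2]^2, I[3,3], I[4,4]^3.
μ_θ-semistable layers: μ^(1)=21; μ^(2)=-3; μ^(3)=-27

((2, 2, 0, 0); (0, 0, 1, 0); (0, 0, 0, 3))


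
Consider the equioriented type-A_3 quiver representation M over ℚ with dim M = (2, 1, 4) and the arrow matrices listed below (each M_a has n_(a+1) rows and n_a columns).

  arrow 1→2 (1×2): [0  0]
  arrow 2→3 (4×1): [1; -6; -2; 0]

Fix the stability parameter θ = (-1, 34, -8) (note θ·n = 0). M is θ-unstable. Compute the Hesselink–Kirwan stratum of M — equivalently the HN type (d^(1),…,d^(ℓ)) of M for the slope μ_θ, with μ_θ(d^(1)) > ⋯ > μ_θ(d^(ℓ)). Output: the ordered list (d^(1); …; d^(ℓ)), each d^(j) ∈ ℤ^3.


Via rank(M_{q-1}∘⋯∘M_p): M ≅ I[1,1]^2, I[2,3], I[3,3]^3.
μ_θ-semistable layers: μ^(1)=13; μ^(2)=-1; μ^(3)=-8

((0, 1, 1); (2, 0, 0); (0, 0, 3))


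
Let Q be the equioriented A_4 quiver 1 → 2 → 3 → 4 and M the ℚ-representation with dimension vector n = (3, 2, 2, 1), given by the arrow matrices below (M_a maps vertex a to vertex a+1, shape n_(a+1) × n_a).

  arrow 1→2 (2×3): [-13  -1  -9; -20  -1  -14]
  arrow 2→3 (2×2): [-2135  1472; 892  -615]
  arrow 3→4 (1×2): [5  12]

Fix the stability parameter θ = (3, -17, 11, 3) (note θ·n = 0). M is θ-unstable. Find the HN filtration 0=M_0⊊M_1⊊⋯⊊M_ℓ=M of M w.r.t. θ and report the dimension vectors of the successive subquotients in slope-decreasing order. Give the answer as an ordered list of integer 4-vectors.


Via rank(M_{q-1}∘⋯∘M_p): M ≅ I[1,1], I[1,3], I[1,4].
μ_θ-semistable layers: μ^(1)=11; μ^(2)=7; μ^(3)=3; μ^(4)=-7

((0, 0, 1, 0); (0, 0, 1, 1); (1, 0, 0, 0); (2, 2, 0, 0))


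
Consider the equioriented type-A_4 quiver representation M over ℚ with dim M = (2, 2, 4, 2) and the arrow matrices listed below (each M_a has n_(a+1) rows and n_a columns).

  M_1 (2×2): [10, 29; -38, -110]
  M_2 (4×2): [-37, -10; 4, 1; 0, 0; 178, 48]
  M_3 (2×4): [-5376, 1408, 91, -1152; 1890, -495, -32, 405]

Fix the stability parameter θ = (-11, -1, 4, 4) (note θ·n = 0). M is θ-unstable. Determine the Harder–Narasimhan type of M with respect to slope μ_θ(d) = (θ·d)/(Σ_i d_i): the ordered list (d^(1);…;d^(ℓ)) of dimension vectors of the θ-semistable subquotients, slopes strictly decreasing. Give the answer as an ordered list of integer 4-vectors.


Interval decomposition of M: I[1,3], I[1,4], I[3,3], I[3,4].
HN type (ℓ=3): μ^(1)=4; μ^(2)=-1; μ^(3)=-11

((0, 0, 4, 2); (0, 2, 0, 0); (2, 0, 0, 0))


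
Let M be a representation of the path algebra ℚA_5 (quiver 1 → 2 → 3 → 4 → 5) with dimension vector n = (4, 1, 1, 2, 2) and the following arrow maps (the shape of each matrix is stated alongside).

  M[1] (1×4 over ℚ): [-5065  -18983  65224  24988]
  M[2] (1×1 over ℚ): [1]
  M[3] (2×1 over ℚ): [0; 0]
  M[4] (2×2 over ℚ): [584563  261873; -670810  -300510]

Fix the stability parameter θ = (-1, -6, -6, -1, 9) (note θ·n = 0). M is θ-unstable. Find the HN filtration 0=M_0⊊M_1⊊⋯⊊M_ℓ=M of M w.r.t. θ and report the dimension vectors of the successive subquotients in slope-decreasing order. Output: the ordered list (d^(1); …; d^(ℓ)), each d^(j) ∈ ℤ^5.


Via rank(M_{q-1}∘⋯∘M_p): M ≅ I[1,1]^3, I[1,3], I[4,4], I[4,5], I[5,5].
μ_θ-semistable layers: μ^(1)=9; μ^(2)=-1; μ^(3)=-13/3

((0, 0, 0, 0, 2); (3, 0, 0, 2, 0); (1, 1, 1, 0, 0))


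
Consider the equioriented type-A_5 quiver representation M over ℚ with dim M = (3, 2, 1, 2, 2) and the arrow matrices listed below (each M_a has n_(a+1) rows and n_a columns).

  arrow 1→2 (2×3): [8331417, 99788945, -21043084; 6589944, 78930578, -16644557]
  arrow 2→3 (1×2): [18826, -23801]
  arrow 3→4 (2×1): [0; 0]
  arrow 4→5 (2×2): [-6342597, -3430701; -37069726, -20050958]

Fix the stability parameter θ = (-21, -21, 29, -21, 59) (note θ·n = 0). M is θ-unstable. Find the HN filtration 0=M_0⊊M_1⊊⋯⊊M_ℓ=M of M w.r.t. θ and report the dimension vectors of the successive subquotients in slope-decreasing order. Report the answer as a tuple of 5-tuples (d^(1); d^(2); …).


Barcode: M ≅ I[1,1], I[1,2], I[1,3], I[4,4], I[4,5], I[5,5]. HN layers by μ_θ (3 steps, strictly decreasing):
  μ^(1)=59; μ^(2)=29; μ^(3)=-21

((0, 0, 0, 0, 2); (0, 0, 1, 0, 0); (3, 2, 0, 2, 0))


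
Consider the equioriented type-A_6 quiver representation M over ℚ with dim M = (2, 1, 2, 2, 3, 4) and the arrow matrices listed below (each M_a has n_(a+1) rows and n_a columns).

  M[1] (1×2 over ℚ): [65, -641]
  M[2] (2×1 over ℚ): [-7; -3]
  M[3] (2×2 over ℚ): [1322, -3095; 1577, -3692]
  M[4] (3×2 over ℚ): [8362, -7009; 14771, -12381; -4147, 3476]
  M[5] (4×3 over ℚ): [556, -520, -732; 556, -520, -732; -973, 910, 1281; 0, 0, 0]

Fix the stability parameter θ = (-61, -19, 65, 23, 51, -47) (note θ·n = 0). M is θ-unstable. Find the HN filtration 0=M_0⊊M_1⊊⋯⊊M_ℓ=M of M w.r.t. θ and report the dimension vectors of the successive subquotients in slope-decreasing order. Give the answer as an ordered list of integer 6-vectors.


Via rank(M_{q-1}∘⋯∘M_p): M ≅ I[1,1], I[1,6], I[3,5], I[5,5], I[6,6]^3.
μ_θ-semistable layers: μ^(1)=51; μ^(2)=44; μ^(3)=23; μ^(4)=-19; μ^(5)=-47; μ^(6)=-61

((0, 0, 0, 0, 2, 0); (0, 0, 1, 1, 0, 0); (0, 0, 1, 1, 1, 1); (0, 1, 0, 0, 0, 0); (0, 0, 0, 0, 0, 3); (2, 0, 0, 0, 0, 0))


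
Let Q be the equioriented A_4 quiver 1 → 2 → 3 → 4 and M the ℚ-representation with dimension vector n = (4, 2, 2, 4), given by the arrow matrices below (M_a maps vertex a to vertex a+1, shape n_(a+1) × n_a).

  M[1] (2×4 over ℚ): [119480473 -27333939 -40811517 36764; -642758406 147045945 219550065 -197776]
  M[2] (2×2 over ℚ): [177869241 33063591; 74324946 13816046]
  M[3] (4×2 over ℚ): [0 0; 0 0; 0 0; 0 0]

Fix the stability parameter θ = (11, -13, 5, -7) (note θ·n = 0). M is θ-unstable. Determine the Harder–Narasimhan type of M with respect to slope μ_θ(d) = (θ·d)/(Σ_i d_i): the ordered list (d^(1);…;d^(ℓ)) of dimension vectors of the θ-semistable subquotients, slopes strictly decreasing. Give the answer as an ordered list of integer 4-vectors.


Barcode: M ≅ I[1,1]^2, I[1,2], I[1,3], I[3,3], I[4,4]^4. HN layers by μ_θ (4 steps, strictly decreasing):
  μ^(1)=11; μ^(2)=5; μ^(3)=-1; μ^(4)=-7

((2, 0, 0, 0); (0, 0, 2, 0); (2, 2, 0, 0); (0, 0, 0, 4))


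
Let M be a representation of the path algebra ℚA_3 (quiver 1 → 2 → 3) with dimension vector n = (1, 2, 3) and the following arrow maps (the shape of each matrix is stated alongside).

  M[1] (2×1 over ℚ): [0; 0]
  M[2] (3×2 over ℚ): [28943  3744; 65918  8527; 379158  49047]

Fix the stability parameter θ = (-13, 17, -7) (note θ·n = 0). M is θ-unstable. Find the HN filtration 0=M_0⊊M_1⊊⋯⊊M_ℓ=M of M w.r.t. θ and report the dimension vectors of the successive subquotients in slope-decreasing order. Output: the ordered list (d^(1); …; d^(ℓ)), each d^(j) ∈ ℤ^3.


Interval decomposition of M: I[1,1], I[2,3]^2, I[3,3].
HN type (ℓ=3): μ^(1)=5; μ^(2)=-7; μ^(3)=-13

((0, 2, 2); (0, 0, 1); (1, 0, 0))


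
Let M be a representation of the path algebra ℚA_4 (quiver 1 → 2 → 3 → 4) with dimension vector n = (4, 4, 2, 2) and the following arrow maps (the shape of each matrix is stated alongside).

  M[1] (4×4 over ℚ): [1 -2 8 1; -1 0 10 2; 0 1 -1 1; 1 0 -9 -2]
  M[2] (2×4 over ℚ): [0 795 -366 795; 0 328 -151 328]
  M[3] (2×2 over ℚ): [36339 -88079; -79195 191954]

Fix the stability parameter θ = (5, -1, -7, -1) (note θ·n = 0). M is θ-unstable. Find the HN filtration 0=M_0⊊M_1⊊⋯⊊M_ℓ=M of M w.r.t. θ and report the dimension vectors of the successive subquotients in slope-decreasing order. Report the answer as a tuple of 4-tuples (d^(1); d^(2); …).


Barcode: M ≅ I[1,2]^2, I[1,4]^2. HN layers by μ_θ (2 steps, strictly decreasing):
  μ^(1)=2; μ^(2)=-1

((2, 2, 0, 0); (2, 2, 2, 2))


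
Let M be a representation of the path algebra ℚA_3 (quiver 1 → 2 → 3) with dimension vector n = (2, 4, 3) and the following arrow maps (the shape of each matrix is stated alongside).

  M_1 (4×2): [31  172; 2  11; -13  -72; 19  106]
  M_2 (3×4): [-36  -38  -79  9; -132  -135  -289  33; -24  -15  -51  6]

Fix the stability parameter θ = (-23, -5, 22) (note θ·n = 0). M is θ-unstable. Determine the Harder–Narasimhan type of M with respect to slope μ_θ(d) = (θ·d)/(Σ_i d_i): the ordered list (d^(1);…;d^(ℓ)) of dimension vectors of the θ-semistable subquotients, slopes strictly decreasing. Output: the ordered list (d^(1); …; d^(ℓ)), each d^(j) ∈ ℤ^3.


Barcode: M ≅ I[1,3]^2, I[2,2], I[2,3]. HN layers by μ_θ (3 steps, strictly decreasing):
  μ^(1)=22; μ^(2)=-5; μ^(3)=-23

((0, 0, 3); (0, 4, 0); (2, 0, 0))


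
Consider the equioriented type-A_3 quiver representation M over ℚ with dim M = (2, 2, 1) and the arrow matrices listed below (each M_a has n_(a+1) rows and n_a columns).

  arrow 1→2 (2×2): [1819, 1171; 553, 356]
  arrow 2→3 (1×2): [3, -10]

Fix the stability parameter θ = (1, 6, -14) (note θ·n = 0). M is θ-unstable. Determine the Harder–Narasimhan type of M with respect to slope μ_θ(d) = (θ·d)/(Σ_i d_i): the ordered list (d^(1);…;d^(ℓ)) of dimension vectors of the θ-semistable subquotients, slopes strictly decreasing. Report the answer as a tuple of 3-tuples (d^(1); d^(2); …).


Via rank(M_{q-1}∘⋯∘M_p): M ≅ I[1,2], I[1,3].
μ_θ-semistable layers: μ^(1)=6; μ^(2)=1; μ^(3)=-7/3

((0, 1, 0); (1, 0, 0); (1, 1, 1))


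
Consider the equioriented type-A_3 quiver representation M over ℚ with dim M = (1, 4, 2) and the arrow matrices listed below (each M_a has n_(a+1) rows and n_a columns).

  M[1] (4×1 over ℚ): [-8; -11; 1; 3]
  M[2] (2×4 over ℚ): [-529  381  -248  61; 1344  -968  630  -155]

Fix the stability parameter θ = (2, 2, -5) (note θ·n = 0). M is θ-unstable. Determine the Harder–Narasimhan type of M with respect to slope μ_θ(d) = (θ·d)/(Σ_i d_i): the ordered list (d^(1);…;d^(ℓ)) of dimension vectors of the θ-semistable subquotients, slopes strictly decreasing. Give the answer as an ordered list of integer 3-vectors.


Via rank(M_{q-1}∘⋯∘M_p): M ≅ I[1,3], I[2,2]^2, I[2,3].
μ_θ-semistable layers: μ^(1)=2; μ^(2)=-1/3; μ^(3)=-3/2

((0, 2, 0); (1, 1, 1); (0, 1, 1))


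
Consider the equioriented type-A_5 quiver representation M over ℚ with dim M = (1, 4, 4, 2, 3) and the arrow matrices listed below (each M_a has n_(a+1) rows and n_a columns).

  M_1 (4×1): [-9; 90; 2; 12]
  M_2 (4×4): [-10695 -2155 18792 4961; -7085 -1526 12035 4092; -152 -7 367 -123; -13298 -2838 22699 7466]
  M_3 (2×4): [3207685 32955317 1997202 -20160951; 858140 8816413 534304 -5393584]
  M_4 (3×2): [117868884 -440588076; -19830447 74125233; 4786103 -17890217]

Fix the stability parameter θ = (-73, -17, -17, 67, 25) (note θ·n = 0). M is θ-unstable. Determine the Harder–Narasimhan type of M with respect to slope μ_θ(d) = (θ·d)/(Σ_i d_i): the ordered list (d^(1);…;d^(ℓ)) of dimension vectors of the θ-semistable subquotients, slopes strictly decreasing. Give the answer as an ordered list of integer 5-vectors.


Interval decomposition of M: I[1,5], I[2,3]^2, I[2,4], I[5,5]^2.
HN type (ℓ=5): μ^(1)=67; μ^(2)=46; μ^(3)=25; μ^(4)=-17; μ^(5)=-73

((0, 0, 0, 1, 0); (0, 0, 0, 1, 1); (0, 0, 0, 0, 2); (0, 4, 4, 0, 0); (1, 0, 0, 0, 0))


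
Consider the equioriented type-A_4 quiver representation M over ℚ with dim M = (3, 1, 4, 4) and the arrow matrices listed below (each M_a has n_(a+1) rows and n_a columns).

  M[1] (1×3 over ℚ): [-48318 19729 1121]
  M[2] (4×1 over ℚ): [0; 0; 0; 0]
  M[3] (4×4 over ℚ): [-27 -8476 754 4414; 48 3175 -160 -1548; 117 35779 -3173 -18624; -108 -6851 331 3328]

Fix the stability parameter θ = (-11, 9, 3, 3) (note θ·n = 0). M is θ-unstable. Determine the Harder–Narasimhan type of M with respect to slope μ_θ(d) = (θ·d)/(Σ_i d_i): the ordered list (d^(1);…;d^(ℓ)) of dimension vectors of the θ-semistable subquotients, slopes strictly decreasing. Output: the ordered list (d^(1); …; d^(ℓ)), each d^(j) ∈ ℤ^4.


Interval decomposition of M: I[1,1]^2, I[1,2], I[3,4]^4.
HN type (ℓ=3): μ^(1)=9; μ^(2)=3; μ^(3)=-11

((0, 1, 0, 0); (0, 0, 4, 4); (3, 0, 0, 0))


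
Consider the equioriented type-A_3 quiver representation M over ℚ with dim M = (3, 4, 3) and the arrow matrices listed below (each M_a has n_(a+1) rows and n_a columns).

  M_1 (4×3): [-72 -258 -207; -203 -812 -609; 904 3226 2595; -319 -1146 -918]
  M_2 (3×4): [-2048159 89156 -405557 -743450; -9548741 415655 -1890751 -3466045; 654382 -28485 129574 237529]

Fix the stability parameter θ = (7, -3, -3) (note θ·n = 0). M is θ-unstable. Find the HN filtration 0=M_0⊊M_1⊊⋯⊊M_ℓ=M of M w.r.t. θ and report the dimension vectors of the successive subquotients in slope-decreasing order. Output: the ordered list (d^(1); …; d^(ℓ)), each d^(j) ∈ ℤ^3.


Barcode: M ≅ I[1,1], I[1,3]^2, I[2,2], I[2,3]. HN layers by μ_θ (3 steps, strictly decreasing):
  μ^(1)=7; μ^(2)=1/3; μ^(3)=-3

((1, 0, 0); (2, 2, 2); (0, 2, 1))


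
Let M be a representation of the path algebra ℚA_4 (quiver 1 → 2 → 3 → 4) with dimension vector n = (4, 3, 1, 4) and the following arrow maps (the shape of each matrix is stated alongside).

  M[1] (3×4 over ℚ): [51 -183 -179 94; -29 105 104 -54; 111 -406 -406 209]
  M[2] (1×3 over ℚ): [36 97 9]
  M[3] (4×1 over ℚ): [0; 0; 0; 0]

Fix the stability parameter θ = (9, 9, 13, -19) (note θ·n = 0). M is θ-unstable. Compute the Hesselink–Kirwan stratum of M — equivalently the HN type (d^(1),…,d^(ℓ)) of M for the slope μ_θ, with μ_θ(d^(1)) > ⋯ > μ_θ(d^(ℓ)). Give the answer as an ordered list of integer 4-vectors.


Interval decomposition of M: I[1,1], I[1,2]^2, I[1,3], I[4,4]^4.
HN type (ℓ=3): μ^(1)=13; μ^(2)=9; μ^(3)=-19

((0, 0, 1, 0); (4, 3, 0, 0); (0, 0, 0, 4))


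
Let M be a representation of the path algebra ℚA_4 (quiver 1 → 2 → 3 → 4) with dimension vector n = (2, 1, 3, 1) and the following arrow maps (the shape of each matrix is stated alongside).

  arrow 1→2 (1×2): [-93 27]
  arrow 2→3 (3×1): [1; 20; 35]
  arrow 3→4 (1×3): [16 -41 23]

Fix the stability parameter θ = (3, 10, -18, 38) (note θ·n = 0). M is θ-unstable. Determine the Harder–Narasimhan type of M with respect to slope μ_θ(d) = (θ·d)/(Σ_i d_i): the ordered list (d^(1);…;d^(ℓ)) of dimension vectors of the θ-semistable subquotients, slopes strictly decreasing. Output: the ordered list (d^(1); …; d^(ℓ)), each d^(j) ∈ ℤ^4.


Barcode: M ≅ I[1,1], I[1,4], I[3,3]^2. HN layers by μ_θ (4 steps, strictly decreasing):
  μ^(1)=38; μ^(2)=3; μ^(3)=-5/3; μ^(4)=-18

((0, 0, 0, 1); (1, 0, 0, 0); (1, 1, 1, 0); (0, 0, 2, 0))


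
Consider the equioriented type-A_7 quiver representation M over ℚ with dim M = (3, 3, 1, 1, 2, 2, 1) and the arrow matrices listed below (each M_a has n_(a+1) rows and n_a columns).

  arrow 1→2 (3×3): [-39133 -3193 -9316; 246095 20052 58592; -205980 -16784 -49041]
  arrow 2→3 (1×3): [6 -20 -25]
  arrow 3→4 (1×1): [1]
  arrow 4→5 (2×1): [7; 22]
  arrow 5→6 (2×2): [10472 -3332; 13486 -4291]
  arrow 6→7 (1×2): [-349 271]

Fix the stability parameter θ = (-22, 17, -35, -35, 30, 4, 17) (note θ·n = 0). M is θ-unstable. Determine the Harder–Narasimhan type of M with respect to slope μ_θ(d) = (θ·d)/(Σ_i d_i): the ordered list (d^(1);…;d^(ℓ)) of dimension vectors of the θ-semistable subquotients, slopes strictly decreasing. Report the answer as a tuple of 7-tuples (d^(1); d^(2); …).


Via rank(M_{q-1}∘⋯∘M_p): M ≅ I[1,2]^2, I[1,5], I[5,7], I[6,6].
μ_θ-semistable layers: μ^(1)=30; μ^(2)=17; μ^(3)=4; μ^(4)=-53/3; μ^(5)=-22

((0, 0, 0, 0, 1, 0, 0); (0, 2, 0, 0, 1, 1, 1); (0, 0, 0, 0, 0, 1, 0); (0, 1, 1, 1, 0, 0, 0); (3, 0, 0, 0, 0, 0, 0))


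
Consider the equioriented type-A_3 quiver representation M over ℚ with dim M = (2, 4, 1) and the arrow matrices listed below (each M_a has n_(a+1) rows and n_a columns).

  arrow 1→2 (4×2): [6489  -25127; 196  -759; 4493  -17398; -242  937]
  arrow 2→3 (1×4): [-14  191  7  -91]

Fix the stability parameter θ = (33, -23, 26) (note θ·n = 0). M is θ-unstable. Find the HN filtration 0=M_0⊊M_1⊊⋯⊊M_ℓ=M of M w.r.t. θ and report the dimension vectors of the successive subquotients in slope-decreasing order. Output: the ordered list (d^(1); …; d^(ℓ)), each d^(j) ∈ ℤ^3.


Interval decomposition of M: I[1,2], I[1,3], I[2,2]^2.
HN type (ℓ=3): μ^(1)=26; μ^(2)=5; μ^(3)=-23

((0, 0, 1); (2, 2, 0); (0, 2, 0))


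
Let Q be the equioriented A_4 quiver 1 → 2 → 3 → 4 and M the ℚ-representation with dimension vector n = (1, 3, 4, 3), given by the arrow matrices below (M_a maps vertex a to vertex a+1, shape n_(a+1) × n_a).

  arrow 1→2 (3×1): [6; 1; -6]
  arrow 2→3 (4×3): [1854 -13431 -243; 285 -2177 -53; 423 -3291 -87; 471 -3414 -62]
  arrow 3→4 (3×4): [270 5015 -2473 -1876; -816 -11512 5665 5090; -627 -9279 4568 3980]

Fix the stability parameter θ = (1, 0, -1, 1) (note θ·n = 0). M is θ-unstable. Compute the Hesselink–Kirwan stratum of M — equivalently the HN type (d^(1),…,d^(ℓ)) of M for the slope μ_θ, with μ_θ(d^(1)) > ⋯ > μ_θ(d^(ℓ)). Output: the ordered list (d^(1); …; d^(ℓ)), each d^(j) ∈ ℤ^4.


Interval decomposition of M: I[1,4], I[2,2], I[2,4], I[3,3], I[3,4].
HN type (ℓ=4): μ^(1)=1; μ^(2)=0; μ^(3)=-1/2; μ^(4)=-1

((0, 0, 0, 3); (1, 2, 1, 0); (0, 1, 1, 0); (0, 0, 2, 0))


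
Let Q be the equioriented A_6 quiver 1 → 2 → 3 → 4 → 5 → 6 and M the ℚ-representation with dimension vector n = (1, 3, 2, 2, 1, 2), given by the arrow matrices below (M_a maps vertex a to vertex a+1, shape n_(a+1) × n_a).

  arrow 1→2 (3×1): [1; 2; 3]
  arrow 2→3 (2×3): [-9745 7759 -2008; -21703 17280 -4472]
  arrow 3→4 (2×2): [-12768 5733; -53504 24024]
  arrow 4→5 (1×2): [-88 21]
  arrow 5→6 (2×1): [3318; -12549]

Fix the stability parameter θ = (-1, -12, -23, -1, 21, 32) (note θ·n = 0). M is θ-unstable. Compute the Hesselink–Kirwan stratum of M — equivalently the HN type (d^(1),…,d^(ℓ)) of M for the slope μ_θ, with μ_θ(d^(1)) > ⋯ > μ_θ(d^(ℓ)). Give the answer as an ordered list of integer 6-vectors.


Barcode: M ≅ I[1,4], I[2,2], I[2,3], I[4,6], I[6,6]. HN layers by μ_θ (5 steps, strictly decreasing):
  μ^(1)=32; μ^(2)=21; μ^(3)=-1; μ^(4)=-12; μ^(5)=-35/2

((0, 0, 0, 0, 0, 2); (0, 0, 0, 0, 1, 0); (0, 0, 0, 2, 0, 0); (1, 2, 1, 0, 0, 0); (0, 1, 1, 0, 0, 0))


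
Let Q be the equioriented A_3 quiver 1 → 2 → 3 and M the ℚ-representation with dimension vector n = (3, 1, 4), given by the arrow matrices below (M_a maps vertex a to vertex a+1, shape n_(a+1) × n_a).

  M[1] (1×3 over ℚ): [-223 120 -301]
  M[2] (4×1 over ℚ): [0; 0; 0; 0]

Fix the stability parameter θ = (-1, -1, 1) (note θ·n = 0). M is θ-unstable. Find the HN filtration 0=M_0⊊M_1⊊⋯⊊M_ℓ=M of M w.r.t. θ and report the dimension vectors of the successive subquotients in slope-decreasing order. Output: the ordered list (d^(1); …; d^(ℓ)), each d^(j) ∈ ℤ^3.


Via rank(M_{q-1}∘⋯∘M_p): M ≅ I[1,1]^2, I[1,2], I[3,3]^4.
μ_θ-semistable layers: μ^(1)=1; μ^(2)=-1

((0, 0, 4); (3, 1, 0))


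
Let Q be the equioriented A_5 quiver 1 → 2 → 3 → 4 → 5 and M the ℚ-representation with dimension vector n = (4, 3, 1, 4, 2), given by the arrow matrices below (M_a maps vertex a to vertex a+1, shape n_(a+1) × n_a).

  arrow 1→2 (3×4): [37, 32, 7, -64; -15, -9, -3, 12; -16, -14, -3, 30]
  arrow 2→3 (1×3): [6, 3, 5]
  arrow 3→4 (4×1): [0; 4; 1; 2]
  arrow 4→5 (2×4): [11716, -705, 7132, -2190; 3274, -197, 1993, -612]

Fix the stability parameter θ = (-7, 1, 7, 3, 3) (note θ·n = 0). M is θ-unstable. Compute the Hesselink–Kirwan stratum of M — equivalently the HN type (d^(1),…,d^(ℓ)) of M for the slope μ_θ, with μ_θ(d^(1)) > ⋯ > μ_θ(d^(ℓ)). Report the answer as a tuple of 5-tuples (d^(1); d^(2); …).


Via rank(M_{q-1}∘⋯∘M_p): M ≅ I[1,1], I[1,2]^2, I[1,5], I[4,4]^2, I[4,5].
μ_θ-semistable layers: μ^(1)=13/3; μ^(2)=3; μ^(3)=1; μ^(4)=-7

((0, 0, 1, 1, 1); (0, 0, 0, 3, 1); (0, 3, 0, 0, 0); (4, 0, 0, 0, 0))


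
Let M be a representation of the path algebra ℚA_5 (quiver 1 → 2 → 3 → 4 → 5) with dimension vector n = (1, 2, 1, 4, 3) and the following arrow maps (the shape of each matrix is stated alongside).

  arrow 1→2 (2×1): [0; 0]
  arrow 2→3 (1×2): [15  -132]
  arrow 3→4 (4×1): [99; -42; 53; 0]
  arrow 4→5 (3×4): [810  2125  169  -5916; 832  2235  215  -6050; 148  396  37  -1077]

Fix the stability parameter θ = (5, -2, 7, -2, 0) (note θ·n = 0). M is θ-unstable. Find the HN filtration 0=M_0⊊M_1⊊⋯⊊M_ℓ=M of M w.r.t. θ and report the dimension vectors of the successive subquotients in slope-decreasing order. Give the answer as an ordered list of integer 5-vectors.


Interval decomposition of M: I[1,1], I[2,2], I[2,5], I[4,4], I[4,5]^2.
HN type (ℓ=4): μ^(1)=5; μ^(2)=5/3; μ^(3)=0; μ^(4)=-2

((1, 0, 0, 0, 0); (0, 0, 1, 1, 1); (0, 0, 0, 0, 2); (0, 2, 0, 3, 0))


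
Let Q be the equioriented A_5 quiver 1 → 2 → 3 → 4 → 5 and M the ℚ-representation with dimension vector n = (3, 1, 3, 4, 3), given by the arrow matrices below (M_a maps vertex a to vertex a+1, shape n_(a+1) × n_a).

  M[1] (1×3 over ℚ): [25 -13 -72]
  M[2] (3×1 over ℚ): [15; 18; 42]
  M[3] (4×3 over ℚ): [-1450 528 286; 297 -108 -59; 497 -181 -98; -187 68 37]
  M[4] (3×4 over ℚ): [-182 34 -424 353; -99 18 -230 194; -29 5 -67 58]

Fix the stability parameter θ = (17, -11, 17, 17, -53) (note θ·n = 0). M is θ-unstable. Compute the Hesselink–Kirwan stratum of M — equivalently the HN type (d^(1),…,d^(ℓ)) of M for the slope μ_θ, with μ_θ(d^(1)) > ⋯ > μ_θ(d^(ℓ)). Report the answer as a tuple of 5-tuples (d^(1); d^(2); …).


Interval decomposition of M: I[1,1]^2, I[1,5], I[3,4], I[3,5], I[4,5].
HN type (ℓ=4): μ^(1)=17; μ^(2)=-13/5; μ^(3)=-19/3; μ^(4)=-18

((2, 0, 1, 1, 0); (1, 1, 1, 1, 1); (0, 0, 1, 1, 1); (0, 0, 0, 1, 1))


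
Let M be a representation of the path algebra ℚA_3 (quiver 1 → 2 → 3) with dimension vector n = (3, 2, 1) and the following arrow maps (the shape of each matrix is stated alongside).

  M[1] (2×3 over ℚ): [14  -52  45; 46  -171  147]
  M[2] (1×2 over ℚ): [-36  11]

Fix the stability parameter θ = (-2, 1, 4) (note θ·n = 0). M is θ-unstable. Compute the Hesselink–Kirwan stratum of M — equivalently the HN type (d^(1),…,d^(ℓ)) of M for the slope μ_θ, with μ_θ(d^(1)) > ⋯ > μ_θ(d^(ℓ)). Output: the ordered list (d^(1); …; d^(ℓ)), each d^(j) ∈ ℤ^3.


Barcode: M ≅ I[1,1], I[1,2], I[1,3]. HN layers by μ_θ (3 steps, strictly decreasing):
  μ^(1)=4; μ^(2)=1; μ^(3)=-2

((0, 0, 1); (0, 2, 0); (3, 0, 0))


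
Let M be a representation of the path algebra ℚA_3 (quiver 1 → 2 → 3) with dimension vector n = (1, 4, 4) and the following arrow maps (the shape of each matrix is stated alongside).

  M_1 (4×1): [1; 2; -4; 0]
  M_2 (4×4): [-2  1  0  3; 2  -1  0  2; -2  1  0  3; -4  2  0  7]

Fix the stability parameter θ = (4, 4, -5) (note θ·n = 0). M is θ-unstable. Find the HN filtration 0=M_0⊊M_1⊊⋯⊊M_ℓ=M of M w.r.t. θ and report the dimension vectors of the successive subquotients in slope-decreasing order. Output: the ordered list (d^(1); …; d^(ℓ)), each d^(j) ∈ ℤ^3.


Interval decomposition of M: I[1,2], I[2,2], I[2,3]^2, I[3,3]^2.
HN type (ℓ=3): μ^(1)=4; μ^(2)=-1/2; μ^(3)=-5

((1, 2, 0); (0, 2, 2); (0, 0, 2))


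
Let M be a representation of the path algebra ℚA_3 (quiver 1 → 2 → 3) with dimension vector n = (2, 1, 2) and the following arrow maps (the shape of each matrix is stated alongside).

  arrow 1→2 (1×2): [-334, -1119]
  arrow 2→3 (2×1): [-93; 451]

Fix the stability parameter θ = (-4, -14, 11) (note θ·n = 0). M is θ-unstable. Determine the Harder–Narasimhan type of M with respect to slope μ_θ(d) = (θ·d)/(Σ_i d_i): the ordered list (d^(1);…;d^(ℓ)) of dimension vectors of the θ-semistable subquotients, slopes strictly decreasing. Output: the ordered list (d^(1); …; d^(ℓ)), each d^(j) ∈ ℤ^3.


Barcode: M ≅ I[1,1], I[1,3], I[3,3]. HN layers by μ_θ (3 steps, strictly decreasing):
  μ^(1)=11; μ^(2)=-4; μ^(3)=-9

((0, 0, 2); (1, 0, 0); (1, 1, 0))


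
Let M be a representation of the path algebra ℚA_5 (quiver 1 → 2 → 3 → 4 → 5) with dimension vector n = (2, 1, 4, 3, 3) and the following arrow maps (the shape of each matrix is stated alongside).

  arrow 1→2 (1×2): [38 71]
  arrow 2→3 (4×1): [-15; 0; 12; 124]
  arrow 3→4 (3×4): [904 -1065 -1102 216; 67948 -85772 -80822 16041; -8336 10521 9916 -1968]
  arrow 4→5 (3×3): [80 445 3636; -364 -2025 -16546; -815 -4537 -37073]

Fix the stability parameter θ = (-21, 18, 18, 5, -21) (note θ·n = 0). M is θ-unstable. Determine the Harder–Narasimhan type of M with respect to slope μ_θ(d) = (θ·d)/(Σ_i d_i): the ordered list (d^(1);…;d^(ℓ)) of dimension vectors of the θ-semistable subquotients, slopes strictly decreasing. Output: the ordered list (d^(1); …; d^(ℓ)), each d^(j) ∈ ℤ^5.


Interval decomposition of M: I[1,1], I[1,3], I[3,5]^3.
HN type (ℓ=3): μ^(1)=18; μ^(2)=2/3; μ^(3)=-21

((0, 1, 1, 0, 0); (0, 0, 3, 3, 3); (2, 0, 0, 0, 0))


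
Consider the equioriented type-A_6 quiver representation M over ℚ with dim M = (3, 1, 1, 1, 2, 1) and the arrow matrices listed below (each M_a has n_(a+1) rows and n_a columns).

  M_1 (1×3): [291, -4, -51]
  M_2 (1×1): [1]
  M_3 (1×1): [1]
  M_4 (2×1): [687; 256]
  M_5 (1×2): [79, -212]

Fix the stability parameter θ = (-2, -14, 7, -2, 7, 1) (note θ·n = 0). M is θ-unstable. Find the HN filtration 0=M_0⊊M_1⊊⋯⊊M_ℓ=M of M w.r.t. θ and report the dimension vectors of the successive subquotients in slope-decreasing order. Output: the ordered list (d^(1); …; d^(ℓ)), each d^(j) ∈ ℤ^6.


Interval decomposition of M: I[1,1]^2, I[1,6], I[5,5].
HN type (ℓ=5): μ^(1)=7; μ^(2)=4; μ^(3)=5/2; μ^(4)=-2; μ^(5)=-8

((0, 0, 0, 0, 1, 0); (0, 0, 0, 0, 1, 1); (0, 0, 1, 1, 0, 0); (2, 0, 0, 0, 0, 0); (1, 1, 0, 0, 0, 0))


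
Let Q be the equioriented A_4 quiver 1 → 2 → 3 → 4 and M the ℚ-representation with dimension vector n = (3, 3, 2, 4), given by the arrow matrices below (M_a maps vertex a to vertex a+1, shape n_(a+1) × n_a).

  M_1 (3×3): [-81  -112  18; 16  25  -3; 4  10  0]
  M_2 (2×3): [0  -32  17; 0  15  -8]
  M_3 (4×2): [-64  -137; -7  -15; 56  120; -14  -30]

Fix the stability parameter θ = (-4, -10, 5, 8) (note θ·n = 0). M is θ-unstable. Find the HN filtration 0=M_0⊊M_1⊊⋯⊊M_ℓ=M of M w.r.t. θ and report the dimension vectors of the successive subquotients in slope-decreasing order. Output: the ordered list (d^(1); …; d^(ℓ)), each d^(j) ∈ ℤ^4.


Interval decomposition of M: I[1,2], I[1,4]^2, I[4,4]^2.
HN type (ℓ=3): μ^(1)=8; μ^(2)=5; μ^(3)=-7

((0, 0, 0, 4); (0, 0, 2, 0); (3, 3, 0, 0))


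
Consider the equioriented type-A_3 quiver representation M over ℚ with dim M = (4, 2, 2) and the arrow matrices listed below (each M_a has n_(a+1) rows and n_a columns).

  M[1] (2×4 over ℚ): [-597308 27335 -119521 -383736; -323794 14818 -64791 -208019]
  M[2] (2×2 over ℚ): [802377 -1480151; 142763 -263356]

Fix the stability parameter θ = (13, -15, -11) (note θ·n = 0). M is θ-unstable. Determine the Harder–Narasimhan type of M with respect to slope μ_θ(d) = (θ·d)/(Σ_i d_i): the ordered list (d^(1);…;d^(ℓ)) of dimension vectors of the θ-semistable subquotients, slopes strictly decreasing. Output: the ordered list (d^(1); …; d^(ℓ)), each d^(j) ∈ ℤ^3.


Via rank(M_{q-1}∘⋯∘M_p): M ≅ I[1,1]^2, I[1,3]^2.
μ_θ-semistable layers: μ^(1)=13; μ^(2)=-13/3

((2, 0, 0); (2, 2, 2))


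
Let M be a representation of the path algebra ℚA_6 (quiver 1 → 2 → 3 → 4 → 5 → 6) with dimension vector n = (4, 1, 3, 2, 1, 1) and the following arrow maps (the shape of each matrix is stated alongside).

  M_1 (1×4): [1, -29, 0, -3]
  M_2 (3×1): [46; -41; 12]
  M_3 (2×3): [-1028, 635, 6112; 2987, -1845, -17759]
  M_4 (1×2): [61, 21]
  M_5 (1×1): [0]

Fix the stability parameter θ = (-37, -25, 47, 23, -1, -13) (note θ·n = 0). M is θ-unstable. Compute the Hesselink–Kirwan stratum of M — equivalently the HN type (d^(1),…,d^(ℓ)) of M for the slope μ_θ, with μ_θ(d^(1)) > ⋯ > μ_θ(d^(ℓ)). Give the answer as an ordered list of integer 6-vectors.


Barcode: M ≅ I[1,1]^3, I[1,4], I[3,3], I[3,5], I[6,6]. HN layers by μ_θ (6 steps, strictly decreasing):
  μ^(1)=47; μ^(2)=35; μ^(3)=23; μ^(4)=-13; μ^(5)=-25; μ^(6)=-37

((0, 0, 1, 0, 0, 0); (0, 0, 1, 1, 0, 0); (0, 0, 1, 1, 1, 0); (0, 0, 0, 0, 0, 1); (0, 1, 0, 0, 0, 0); (4, 0, 0, 0, 0, 0))


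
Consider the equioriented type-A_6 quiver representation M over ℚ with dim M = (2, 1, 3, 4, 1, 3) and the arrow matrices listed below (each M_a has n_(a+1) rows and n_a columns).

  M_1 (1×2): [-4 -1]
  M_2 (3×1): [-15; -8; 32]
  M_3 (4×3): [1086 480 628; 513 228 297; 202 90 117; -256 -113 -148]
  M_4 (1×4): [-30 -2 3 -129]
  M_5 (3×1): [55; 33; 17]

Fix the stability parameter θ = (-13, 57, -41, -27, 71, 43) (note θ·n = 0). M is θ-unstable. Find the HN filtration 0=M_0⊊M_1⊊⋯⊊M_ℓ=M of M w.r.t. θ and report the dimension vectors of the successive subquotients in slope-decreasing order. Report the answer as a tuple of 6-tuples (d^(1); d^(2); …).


Interval decomposition of M: I[1,1], I[1,4], I[3,4], I[3,6], I[4,4], I[6,6]^2.
HN type (ℓ=6): μ^(1)=57; μ^(2)=43; μ^(3)=-11/3; μ^(4)=-13; μ^(5)=-27; μ^(6)=-41

((0, 0, 0, 0, 1, 1); (0, 0, 0, 0, 0, 2); (0, 1, 1, 1, 0, 0); (2, 0, 0, 0, 0, 0); (0, 0, 0, 3, 0, 0); (0, 0, 2, 0, 0, 0))


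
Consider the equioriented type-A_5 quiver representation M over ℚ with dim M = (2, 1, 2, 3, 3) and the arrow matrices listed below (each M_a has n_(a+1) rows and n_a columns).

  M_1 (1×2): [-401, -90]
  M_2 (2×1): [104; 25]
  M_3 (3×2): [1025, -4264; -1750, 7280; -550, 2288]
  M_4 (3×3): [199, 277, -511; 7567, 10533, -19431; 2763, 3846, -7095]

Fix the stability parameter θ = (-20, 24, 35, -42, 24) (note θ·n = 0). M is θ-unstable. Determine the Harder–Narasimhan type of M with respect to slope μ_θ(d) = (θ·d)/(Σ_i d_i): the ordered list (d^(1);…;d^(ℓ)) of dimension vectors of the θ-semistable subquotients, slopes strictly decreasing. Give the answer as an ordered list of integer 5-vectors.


Interval decomposition of M: I[1,1], I[1,3], I[3,5], I[4,4], I[4,5], I[5,5].
HN type (ℓ=5): μ^(1)=35; μ^(2)=24; μ^(3)=-7/2; μ^(4)=-20; μ^(5)=-42

((0, 0, 1, 0, 0); (0, 1, 0, 0, 3); (0, 0, 1, 1, 0); (2, 0, 0, 0, 0); (0, 0, 0, 2, 0))


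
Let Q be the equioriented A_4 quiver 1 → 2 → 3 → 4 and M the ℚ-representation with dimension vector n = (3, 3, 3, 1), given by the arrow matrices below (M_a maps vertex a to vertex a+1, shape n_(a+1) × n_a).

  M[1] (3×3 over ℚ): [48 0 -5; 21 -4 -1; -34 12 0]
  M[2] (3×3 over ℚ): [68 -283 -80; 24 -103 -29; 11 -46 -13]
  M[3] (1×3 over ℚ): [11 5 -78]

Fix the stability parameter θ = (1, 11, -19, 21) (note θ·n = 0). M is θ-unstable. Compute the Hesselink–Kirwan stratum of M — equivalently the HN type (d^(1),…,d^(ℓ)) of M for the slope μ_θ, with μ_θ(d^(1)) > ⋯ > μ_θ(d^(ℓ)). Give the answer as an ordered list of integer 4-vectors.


Interval decomposition of M: I[1,3]^2, I[1,4].
HN type (ℓ=2): μ^(1)=21; μ^(2)=-7/3

((0, 0, 0, 1); (3, 3, 3, 0))


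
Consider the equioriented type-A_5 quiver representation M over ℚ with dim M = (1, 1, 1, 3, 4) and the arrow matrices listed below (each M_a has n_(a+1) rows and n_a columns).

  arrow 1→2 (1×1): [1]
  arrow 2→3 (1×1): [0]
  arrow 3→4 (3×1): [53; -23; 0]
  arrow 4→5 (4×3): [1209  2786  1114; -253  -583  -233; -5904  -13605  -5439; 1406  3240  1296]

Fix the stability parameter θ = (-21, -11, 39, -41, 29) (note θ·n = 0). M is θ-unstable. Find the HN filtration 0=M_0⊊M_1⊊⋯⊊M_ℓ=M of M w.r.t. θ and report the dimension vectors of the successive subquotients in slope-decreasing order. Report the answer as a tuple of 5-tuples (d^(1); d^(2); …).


Interval decomposition of M: I[1,2], I[3,5], I[4,4], I[4,5], I[5,5]^2.
HN type (ℓ=5): μ^(1)=29; μ^(2)=-1; μ^(3)=-11; μ^(4)=-21; μ^(5)=-41

((0, 0, 0, 0, 4); (0, 0, 1, 1, 0); (0, 1, 0, 0, 0); (1, 0, 0, 0, 0); (0, 0, 0, 2, 0))


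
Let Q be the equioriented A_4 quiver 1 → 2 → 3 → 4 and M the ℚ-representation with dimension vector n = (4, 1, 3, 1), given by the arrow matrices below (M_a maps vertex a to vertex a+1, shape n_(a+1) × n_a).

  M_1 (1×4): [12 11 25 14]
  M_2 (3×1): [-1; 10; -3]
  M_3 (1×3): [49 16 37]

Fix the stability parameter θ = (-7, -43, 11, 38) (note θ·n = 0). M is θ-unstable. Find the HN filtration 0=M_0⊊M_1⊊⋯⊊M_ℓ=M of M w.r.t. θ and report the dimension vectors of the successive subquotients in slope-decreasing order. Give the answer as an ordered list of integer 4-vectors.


Interval decomposition of M: I[1,1]^3, I[1,3], I[3,3], I[3,4].
HN type (ℓ=4): μ^(1)=38; μ^(2)=11; μ^(3)=-7; μ^(4)=-25

((0, 0, 0, 1); (0, 0, 3, 0); (3, 0, 0, 0); (1, 1, 0, 0))


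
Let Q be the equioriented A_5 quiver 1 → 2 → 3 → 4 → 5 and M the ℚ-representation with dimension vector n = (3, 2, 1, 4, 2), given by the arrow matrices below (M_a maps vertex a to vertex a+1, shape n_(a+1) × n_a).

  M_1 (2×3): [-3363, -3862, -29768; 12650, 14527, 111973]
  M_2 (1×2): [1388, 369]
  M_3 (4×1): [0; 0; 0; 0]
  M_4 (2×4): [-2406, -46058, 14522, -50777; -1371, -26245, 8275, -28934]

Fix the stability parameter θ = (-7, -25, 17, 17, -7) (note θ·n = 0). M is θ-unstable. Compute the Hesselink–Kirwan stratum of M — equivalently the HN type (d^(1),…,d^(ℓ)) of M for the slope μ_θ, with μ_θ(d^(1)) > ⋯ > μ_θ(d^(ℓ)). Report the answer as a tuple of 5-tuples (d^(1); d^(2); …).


Via rank(M_{q-1}∘⋯∘M_p): M ≅ I[1,1], I[1,2], I[1,3], I[4,4]^2, I[4,5]^2.
μ_θ-semistable layers: μ^(1)=17; μ^(2)=5; μ^(3)=-7; μ^(4)=-16

((0, 0, 1, 2, 0); (0, 0, 0, 2, 2); (1, 0, 0, 0, 0); (2, 2, 0, 0, 0))


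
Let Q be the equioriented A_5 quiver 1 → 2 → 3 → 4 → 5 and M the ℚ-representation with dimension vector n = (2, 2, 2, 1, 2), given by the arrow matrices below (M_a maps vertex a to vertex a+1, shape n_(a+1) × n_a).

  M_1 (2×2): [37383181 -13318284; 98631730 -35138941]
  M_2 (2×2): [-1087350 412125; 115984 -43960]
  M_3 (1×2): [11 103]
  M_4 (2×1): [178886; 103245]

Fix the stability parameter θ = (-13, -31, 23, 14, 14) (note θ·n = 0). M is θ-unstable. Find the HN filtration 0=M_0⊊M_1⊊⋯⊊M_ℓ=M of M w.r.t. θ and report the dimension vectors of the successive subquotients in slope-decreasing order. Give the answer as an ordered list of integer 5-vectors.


Via rank(M_{q-1}∘⋯∘M_p): M ≅ I[1,2], I[1,5], I[3,3], I[5,5].
μ_θ-semistable layers: μ^(1)=23; μ^(2)=17; μ^(3)=14; μ^(4)=-22

((0, 0, 1, 0, 0); (0, 0, 1, 1, 1); (0, 0, 0, 0, 1); (2, 2, 0, 0, 0))
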